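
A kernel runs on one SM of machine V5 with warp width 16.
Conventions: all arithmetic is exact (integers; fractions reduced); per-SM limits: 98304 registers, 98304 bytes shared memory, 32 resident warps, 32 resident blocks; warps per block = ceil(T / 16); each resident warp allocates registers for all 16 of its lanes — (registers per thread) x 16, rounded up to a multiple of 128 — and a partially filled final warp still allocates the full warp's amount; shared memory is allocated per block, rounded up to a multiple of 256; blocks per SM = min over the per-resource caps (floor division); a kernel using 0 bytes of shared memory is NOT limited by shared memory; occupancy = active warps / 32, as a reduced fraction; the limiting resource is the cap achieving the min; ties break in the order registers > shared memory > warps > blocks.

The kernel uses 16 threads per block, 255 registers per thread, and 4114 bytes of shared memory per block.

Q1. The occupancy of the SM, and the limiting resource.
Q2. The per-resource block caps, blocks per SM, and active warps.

Answer: occupancy 11/16, limited by shared memory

registers: 24 blocks
shared memory: 22 blocks
warps: 32 blocks
blocks: 32 blocks

Answer: 22 blocks, 22 active warps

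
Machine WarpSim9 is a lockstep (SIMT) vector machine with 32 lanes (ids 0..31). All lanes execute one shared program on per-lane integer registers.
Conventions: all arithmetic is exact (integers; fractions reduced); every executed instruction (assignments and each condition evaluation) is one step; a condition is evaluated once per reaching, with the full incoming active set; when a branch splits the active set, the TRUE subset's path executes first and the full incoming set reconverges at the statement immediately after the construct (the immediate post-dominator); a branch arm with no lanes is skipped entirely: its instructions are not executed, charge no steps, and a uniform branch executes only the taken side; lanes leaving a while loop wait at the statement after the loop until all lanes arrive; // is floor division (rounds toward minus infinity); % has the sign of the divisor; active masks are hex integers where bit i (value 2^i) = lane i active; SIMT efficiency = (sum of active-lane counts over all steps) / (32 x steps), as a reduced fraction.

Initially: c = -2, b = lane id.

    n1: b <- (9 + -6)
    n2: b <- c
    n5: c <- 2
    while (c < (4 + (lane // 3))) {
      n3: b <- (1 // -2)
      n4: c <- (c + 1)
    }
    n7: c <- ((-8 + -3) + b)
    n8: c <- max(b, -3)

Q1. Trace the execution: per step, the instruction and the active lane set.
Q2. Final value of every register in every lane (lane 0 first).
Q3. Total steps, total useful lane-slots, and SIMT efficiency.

step 0: b <- (9 + -6)                0xffffffff
step 1: b <- c                       0xffffffff
step 2: c <- 2                       0xffffffff
step 3: eval (c < (4 + (lane // 3))) 0xffffffff
step 4: b <- (1 // -2)               0xffffffff
step 5: c <- (c + 1)                 0xffffffff
step 6: eval (c < (4 + (lane // 3))) 0xffffffff
step 7: b <- (1 // -2)               0xffffffff
step 8: c <- (c + 1)                 0xffffffff
step 9: eval (c < (4 + (lane // 3))) 0xffffffff
step 10: b <- (1 // -2)               0xfffffff8
step 11: c <- (c + 1)                 0xfffffff8
step 12: eval (c < (4 + (lane // 3))) 0xfffffff8
step 13: b <- (1 // -2)               0xffffffc0
step 14: c <- (c + 1)                 0xffffffc0
step 15: eval (c < (4 + (lane // 3))) 0xffffffc0
step 16: b <- (1 // -2)               0xfffffe00
step 17: c <- (c + 1)                 0xfffffe00
step 18: eval (c < (4 + (lane // 3))) 0xfffffe00
step 19: b <- (1 // -2)               0xfffff000
step 20: c <- (c + 1)                 0xfffff000
step 21: eval (c < (4 + (lane // 3))) 0xfffff000
step 22: b <- (1 // -2)               0xffff8000
step 23: c <- (c + 1)                 0xffff8000
step 24: eval (c < (4 + (lane // 3))) 0xffff8000
step 25: b <- (1 // -2)               0xfffc0000
step 26: c <- (c + 1)                 0xfffc0000
step 27: eval (c < (4 + (lane // 3))) 0xfffc0000
step 28: b <- (1 // -2)               0xffe00000
step 29: c <- (c + 1)                 0xffe00000
step 30: eval (c < (4 + (lane // 3))) 0xffe00000
step 31: b <- (1 // -2)               0xff000000
step 32: c <- (c + 1)                 0xff000000
step 33: eval (c < (4 + (lane // 3))) 0xff000000
step 34: b <- (1 // -2)               0xf8000000
step 35: c <- (c + 1)                 0xf8000000
step 36: eval (c < (4 + (lane // 3))) 0xf8000000
step 37: b <- (1 // -2)               0xc0000000
step 38: c <- (c + 1)                 0xc0000000
step 39: eval (c < (4 + (lane // 3))) 0xc0000000
step 40: c <- ((-8 + -3) + b)         0xffffffff
step 41: c <- max(b, -3)              0xffffffff

Answer: 42 steps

c: -1,-1,-1,-1,-1,-1,-1,-1,-1,-1,-1,-1,-1,-1,-1,-1,-1,-1,-1,-1,-1,-1,-1,-1,-1,-1,-1,-1,-1,-1,-1,-1
b: -1,-1,-1,-1,-1,-1,-1,-1,-1,-1,-1,-1,-1,-1,-1,-1,-1,-1,-1,-1,-1,-1,-1,-1,-1,-1,-1,-1,-1,-1,-1,-1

steps = 42; useful = 849; efficiency = 849/1344 = 283/448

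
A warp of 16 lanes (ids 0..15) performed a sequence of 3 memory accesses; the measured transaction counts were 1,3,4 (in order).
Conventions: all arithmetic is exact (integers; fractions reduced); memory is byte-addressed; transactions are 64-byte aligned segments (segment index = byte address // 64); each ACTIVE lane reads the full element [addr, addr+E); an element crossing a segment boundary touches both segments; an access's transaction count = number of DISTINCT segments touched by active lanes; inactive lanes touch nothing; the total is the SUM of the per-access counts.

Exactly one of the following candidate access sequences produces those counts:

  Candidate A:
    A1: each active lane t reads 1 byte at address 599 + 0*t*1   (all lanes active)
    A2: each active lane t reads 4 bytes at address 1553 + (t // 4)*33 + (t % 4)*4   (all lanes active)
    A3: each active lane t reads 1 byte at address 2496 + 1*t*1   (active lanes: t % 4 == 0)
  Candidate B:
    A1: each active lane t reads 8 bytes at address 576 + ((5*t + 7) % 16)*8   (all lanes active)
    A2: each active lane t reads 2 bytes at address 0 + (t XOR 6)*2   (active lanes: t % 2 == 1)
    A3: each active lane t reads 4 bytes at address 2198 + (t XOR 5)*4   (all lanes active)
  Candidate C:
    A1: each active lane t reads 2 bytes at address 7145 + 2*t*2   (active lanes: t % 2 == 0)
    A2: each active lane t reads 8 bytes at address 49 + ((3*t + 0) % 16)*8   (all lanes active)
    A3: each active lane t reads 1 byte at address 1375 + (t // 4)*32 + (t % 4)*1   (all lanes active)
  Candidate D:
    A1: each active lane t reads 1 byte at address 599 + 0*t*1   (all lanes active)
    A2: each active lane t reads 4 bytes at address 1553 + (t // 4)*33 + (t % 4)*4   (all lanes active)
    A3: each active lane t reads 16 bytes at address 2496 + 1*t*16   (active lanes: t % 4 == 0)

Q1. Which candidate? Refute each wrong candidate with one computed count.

A: A3 gives 1 transaction, not 4
B: A1 gives 2 transactions, not 1
C: A1 gives 2 transactions, not 1
D: all counts match (1,3,4)

Answer: D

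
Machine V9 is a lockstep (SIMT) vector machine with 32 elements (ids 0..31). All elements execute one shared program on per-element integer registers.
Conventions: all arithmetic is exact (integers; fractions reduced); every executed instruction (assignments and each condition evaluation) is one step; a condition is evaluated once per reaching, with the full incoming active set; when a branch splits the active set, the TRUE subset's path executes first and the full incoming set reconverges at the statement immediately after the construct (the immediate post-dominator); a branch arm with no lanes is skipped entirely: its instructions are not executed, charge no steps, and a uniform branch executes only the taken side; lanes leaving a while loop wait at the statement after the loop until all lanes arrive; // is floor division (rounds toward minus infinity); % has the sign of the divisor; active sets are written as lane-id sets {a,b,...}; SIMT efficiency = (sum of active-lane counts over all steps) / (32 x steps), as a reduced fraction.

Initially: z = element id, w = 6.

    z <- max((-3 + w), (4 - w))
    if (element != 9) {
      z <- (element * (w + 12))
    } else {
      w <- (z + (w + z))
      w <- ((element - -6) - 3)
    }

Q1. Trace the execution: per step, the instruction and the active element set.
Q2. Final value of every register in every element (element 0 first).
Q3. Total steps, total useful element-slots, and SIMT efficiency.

step 0: z <- max((-3 + w), (4 - w))  {0,1,2,3,4,5,6,7,8,9,10,11,12,13,14,15,16,17,18,19,20,21,22,23,24,25,26,27,28,29,30,31}
step 1: eval (element != 9)          {0,1,2,3,4,5,6,7,8,9,10,11,12,13,14,15,16,17,18,19,20,21,22,23,24,25,26,27,28,29,30,31}
step 2: z <- (element * (w + 12))    {0,1,2,3,4,5,6,7,8,10,11,12,13,14,15,16,17,18,19,20,21,22,23,24,25,26,27,28,29,30,31}
step 3: w <- (z + (w + z))           {9}
step 4: w <- ((element - -6) - 3)    {9}

Answer: 5 steps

z: 0,18,36,54,72,90,108,126,144,3,180,198,216,234,252,270,288,306,324,342,360,378,396,414,432,450,468,486,504,522,540,558
w: 6,6,6,6,6,6,6,6,6,12,6,6,6,6,6,6,6,6,6,6,6,6,6,6,6,6,6,6,6,6,6,6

steps = 5; useful = 97; efficiency = 97/160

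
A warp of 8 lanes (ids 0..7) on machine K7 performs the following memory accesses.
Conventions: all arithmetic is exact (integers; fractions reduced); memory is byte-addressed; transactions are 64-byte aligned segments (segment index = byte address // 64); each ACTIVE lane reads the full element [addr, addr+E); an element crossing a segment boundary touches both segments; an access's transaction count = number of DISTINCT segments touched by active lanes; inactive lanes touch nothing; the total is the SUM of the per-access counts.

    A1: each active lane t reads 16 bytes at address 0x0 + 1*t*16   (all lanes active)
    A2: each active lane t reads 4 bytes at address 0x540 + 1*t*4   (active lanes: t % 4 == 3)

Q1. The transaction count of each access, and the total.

A1: 2 transactions
A2: 1 transaction

Answer: 2,1; total 3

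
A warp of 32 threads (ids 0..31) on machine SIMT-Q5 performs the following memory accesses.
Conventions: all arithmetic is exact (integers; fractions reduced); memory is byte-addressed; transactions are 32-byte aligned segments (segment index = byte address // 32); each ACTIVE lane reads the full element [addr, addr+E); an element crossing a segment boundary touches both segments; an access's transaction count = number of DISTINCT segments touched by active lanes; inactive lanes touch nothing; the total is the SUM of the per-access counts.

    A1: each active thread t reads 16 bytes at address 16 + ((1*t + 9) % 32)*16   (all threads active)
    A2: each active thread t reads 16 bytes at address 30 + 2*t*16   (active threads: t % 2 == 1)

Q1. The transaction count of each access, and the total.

A1: 17 transactions
A2: 32 transactions

Answer: 17,32; total 49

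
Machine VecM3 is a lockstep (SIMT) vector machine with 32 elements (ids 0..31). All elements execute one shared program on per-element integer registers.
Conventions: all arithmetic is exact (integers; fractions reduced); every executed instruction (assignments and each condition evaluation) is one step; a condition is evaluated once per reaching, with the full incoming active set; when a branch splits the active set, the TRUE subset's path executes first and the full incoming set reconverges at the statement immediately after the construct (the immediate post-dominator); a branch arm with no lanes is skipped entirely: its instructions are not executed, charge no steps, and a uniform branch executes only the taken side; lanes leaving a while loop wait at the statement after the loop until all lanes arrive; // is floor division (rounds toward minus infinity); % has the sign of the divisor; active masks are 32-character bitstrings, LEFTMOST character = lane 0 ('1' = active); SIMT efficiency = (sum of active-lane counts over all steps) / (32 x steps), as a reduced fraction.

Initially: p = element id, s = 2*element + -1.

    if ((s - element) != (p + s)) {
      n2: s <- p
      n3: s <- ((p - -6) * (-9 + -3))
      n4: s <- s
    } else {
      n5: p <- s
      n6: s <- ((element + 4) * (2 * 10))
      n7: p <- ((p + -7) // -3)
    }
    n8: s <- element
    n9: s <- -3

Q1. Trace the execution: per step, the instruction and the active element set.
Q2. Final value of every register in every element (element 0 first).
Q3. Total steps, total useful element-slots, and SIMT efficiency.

step 0: eval ((s - element) != (p + s)) 11111111111111111111111111111111
step 1: s <- p                       01111111111111111111111111111111
step 2: s <- ((p - -6) * (-9 + -3))  01111111111111111111111111111111
step 3: s <- s                       01111111111111111111111111111111
step 4: p <- s                       10000000000000000000000000000000
step 5: s <- ((element + 4) * (2 * 10)) 10000000000000000000000000000000
step 6: p <- ((p + -7) // -3)        10000000000000000000000000000000
step 7: s <- element                 11111111111111111111111111111111
step 8: s <- -3                      11111111111111111111111111111111

Answer: 9 steps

p: 2,1,2,3,4,5,6,7,8,9,10,11,12,13,14,15,16,17,18,19,20,21,22,23,24,25,26,27,28,29,30,31
s: -3,-3,-3,-3,-3,-3,-3,-3,-3,-3,-3,-3,-3,-3,-3,-3,-3,-3,-3,-3,-3,-3,-3,-3,-3,-3,-3,-3,-3,-3,-3,-3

steps = 9; useful = 192; efficiency = 192/288 = 2/3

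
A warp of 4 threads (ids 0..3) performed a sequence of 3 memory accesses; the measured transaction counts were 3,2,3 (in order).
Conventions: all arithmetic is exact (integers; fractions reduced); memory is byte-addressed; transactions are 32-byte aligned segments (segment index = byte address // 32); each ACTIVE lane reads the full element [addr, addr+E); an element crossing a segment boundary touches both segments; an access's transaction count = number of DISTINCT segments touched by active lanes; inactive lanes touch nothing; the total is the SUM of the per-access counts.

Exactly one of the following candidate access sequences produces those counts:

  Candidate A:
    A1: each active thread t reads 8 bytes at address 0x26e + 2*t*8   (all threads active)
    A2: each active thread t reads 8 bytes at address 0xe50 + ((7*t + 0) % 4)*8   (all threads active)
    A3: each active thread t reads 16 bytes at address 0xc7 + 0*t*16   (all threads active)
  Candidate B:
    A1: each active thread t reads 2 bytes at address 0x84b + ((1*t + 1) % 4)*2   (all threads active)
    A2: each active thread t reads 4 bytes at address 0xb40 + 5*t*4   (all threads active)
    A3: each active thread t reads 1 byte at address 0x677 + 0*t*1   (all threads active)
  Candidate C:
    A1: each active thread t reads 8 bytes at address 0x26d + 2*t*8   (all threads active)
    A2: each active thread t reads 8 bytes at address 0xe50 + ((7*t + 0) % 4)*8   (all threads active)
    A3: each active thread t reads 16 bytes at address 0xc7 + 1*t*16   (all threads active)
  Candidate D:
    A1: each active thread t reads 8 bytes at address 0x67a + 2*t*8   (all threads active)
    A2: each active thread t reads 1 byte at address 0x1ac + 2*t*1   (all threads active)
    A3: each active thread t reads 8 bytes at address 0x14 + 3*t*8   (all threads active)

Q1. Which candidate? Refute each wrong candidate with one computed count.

A: A3 gives 1 transaction, not 3
B: A1 gives 1 transaction, not 3
D: A2 gives 1 transaction, not 2
C: all counts match (3,2,3)

Answer: C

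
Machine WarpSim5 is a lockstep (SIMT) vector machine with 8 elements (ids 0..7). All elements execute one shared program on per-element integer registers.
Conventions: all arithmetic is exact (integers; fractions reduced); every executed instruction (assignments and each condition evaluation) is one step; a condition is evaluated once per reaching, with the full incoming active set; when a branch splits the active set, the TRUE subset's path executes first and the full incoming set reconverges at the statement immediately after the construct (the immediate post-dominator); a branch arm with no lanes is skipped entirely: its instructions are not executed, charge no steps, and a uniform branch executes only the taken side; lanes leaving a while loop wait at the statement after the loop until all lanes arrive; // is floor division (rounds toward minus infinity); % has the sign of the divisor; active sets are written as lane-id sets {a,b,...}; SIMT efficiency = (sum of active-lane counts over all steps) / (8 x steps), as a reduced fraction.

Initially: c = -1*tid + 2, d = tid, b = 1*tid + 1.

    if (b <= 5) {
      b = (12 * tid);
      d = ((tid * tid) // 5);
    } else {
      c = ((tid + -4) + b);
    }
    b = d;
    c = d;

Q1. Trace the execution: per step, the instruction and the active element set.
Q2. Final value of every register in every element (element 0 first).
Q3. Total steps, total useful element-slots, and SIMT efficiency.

step 0: eval (b <= 5)                {0,1,2,3,4,5,6,7}
step 1: b <- (12 * tid)              {0,1,2,3,4}
step 2: d <- ((tid * tid) // 5)      {0,1,2,3,4}
step 3: c <- ((tid + -4) + b)        {5,6,7}
step 4: b <- d                       {0,1,2,3,4,5,6,7}
step 5: c <- d                       {0,1,2,3,4,5,6,7}

Answer: 6 steps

c: 0,0,0,1,3,5,6,7
d: 0,0,0,1,3,5,6,7
b: 0,0,0,1,3,5,6,7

steps = 6; useful = 37; efficiency = 37/48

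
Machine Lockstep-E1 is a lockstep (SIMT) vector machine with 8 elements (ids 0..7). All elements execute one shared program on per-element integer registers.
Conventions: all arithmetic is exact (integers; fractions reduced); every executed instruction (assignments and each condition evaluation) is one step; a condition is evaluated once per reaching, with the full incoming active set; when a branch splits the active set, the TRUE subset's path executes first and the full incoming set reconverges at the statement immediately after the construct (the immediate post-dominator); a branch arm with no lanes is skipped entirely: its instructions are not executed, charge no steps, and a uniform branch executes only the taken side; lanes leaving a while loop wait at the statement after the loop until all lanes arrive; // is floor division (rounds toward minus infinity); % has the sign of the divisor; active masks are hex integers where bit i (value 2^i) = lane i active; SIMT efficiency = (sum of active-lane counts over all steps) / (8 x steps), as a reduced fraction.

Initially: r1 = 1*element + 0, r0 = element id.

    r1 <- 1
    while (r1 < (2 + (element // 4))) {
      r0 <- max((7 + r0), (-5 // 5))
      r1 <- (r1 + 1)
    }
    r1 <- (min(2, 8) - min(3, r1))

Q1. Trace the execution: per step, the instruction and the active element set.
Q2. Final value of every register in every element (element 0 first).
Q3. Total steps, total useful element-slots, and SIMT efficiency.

step 0: r1 <- 1                      0xff
step 1: eval (r1 < (2 + (element // 4))) 0xff
step 2: r0 <- max((7 + r0), (-5 // 5)) 0xff
step 3: r1 <- (r1 + 1)               0xff
step 4: eval (r1 < (2 + (element // 4))) 0xff
step 5: r0 <- max((7 + r0), (-5 // 5)) 0xf0
step 6: r1 <- (r1 + 1)               0xf0
step 7: eval (r1 < (2 + (element // 4))) 0xf0
step 8: r1 <- (min(2, 8) - min(3, r1)) 0xff

Answer: 9 steps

r1: 0,0,0,0,-1,-1,-1,-1
r0: 7,8,9,10,18,19,20,21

steps = 9; useful = 60; efficiency = 60/72 = 5/6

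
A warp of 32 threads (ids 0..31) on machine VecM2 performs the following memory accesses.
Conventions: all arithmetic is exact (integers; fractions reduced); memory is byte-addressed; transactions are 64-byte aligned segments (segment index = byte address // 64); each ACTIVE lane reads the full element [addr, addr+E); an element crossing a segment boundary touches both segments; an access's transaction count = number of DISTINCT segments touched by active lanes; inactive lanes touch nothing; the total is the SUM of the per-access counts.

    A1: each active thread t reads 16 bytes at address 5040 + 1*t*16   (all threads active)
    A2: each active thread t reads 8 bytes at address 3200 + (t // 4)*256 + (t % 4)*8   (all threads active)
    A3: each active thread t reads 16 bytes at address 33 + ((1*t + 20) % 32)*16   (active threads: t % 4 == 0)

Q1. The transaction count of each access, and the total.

A1: 9 transactions
A2: 8 transactions
A3: 8 transactions

Answer: 9,8,8; total 25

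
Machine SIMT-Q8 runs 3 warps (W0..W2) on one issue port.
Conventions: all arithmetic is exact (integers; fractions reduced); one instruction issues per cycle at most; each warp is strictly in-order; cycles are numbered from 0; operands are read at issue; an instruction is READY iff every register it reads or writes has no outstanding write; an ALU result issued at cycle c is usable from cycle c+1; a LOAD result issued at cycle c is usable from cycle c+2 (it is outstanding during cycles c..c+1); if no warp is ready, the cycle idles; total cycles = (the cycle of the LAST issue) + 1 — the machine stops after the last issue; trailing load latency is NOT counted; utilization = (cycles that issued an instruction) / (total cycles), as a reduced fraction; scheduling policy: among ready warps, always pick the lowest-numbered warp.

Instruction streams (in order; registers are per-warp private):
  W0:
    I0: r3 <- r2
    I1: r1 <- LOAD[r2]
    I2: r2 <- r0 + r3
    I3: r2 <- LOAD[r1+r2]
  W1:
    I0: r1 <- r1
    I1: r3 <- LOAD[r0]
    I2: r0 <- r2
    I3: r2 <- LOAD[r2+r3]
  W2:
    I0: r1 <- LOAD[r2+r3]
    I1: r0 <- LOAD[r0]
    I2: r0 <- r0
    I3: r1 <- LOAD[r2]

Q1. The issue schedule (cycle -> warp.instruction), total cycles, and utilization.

cycle 0: W0.I0
cycle 1: W0.I1
cycle 2: W0.I2
cycle 3: W0.I3
cycle 4: W1.I0
cycle 5: W1.I1
cycle 6: W1.I2
cycle 7: W1.I3
cycle 8: W2.I0
cycle 9: W2.I1
cycle 10: idle
cycle 11: W2.I2
cycle 12: W2.I3

Answer: 13 cycles, utilization 12/13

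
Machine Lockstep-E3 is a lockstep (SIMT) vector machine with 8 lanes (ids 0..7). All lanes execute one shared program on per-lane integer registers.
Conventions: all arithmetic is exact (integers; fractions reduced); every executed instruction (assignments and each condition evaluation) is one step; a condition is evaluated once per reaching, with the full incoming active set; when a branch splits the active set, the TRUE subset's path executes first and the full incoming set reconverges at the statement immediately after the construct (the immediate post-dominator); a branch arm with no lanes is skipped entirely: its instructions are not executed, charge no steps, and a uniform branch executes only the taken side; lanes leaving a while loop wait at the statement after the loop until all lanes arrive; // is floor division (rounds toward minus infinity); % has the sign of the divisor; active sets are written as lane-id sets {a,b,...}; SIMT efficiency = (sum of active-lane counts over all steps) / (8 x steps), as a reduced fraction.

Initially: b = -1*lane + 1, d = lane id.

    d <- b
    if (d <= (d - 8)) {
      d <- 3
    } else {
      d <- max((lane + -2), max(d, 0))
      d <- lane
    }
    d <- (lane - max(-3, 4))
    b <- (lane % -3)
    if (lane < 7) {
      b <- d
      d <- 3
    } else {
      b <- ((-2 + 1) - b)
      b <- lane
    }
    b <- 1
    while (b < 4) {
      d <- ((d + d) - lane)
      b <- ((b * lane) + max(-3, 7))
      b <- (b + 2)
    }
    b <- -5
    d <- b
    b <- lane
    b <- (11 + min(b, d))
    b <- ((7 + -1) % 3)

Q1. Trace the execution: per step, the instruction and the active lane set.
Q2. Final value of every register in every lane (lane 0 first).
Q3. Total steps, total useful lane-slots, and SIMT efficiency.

step 0: d <- b                       {0,1,2,3,4,5,6,7}
step 1: eval (d <= (d - 8))          {0,1,2,3,4,5,6,7}
step 2: d <- max((lane + -2), max(d, 0)) {0,1,2,3,4,5,6,7}
step 3: d <- lane                    {0,1,2,3,4,5,6,7}
step 4: d <- (lane - max(-3, 4))     {0,1,2,3,4,5,6,7}
step 5: b <- (lane % -3)             {0,1,2,3,4,5,6,7}
step 6: eval (lane < 7)              {0,1,2,3,4,5,6,7}
step 7: b <- d                       {0,1,2,3,4,5,6}
step 8: d <- 3                       {0,1,2,3,4,5,6}
step 9: b <- ((-2 + 1) - b)          {7}
step 10: b <- lane                    {7}
step 11: b <- 1                       {0,1,2,3,4,5,6,7}
step 12: eval (b < 4)                 {0,1,2,3,4,5,6,7}
step 13: d <- ((d + d) - lane)        {0,1,2,3,4,5,6,7}
step 14: b <- ((b * lane) + max(-3, 7)) {0,1,2,3,4,5,6,7}
step 15: b <- (b + 2)                 {0,1,2,3,4,5,6,7}
step 16: eval (b < 4)                 {0,1,2,3,4,5,6,7}
step 17: b <- -5                      {0,1,2,3,4,5,6,7}
step 18: d <- b                       {0,1,2,3,4,5,6,7}
step 19: b <- lane                    {0,1,2,3,4,5,6,7}
step 20: b <- (11 + min(b, d))        {0,1,2,3,4,5,6,7}
step 21: b <- ((7 + -1) % 3)          {0,1,2,3,4,5,6,7}

Answer: 22 steps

b: 0,0,0,0,0,0,0,0
d: -5,-5,-5,-5,-5,-5,-5,-5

steps = 22; useful = 160; efficiency = 160/176 = 10/11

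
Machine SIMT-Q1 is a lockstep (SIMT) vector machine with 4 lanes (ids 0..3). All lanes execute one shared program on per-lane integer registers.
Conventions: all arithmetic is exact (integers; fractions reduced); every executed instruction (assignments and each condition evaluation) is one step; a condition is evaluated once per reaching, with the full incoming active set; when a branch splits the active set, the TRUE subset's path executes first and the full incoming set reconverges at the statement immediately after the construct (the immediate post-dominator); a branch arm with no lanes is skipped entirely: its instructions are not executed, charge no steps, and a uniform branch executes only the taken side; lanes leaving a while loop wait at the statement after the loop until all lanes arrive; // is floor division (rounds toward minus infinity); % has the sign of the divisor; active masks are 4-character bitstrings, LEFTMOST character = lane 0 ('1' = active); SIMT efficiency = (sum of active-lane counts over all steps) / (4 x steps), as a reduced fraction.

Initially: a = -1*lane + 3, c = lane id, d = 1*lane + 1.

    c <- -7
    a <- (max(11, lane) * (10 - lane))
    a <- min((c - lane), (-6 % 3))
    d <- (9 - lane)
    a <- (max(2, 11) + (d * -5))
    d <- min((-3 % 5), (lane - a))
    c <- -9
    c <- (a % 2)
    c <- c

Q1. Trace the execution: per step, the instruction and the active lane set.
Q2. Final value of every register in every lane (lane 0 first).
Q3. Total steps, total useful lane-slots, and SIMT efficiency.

step 0: c <- -7                      1111
step 1: a <- (max(11, lane) * (10 - lane)) 1111
step 2: a <- min((c - lane), (-6 % 3)) 1111
step 3: d <- (9 - lane)              1111
step 4: a <- (max(2, 11) + (d * -5)) 1111
step 5: d <- min((-3 % 5), (lane - a)) 1111
step 6: c <- -9                      1111
step 7: c <- (a % 2)                 1111
step 8: c <- c                       1111

Answer: 9 steps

a: -34,-29,-24,-19
c: 0,1,0,1
d: 2,2,2,2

steps = 9; useful = 36; efficiency = 36/36 = 1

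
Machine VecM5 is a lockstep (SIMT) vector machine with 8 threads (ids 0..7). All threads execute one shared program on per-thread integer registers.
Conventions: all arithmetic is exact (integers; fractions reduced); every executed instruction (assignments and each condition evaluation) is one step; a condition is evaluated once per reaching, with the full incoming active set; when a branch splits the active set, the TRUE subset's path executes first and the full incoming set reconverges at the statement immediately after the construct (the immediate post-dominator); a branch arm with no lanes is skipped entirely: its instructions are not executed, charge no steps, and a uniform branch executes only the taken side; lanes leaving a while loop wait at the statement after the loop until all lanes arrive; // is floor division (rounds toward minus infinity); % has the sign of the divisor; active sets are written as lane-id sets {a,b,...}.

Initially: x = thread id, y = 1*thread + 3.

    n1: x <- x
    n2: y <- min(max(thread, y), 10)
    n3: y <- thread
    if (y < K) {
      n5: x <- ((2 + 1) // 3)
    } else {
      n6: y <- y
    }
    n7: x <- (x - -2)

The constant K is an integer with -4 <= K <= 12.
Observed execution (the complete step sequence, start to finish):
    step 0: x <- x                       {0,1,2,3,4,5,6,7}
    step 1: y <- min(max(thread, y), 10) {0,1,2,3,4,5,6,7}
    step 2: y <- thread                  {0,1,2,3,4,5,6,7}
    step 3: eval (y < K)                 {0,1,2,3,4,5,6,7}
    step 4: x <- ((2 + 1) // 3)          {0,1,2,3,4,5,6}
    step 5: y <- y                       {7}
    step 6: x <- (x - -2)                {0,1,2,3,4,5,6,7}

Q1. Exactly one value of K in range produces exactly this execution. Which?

Answer: K = 7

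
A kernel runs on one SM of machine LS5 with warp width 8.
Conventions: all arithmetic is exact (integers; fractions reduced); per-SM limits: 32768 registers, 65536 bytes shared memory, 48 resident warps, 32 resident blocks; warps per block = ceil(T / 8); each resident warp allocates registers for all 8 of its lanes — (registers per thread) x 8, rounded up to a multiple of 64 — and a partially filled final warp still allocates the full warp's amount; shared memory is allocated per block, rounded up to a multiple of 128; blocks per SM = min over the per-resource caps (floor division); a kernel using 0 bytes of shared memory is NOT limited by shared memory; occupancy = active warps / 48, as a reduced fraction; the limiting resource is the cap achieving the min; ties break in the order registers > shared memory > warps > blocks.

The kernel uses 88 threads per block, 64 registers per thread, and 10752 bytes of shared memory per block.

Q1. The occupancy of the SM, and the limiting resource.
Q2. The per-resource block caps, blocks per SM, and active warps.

Answer: occupancy 11/12, limited by warps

registers: 5 blocks
shared memory: 6 blocks
warps: 4 blocks
blocks: 32 blocks

Answer: 4 blocks, 44 active warps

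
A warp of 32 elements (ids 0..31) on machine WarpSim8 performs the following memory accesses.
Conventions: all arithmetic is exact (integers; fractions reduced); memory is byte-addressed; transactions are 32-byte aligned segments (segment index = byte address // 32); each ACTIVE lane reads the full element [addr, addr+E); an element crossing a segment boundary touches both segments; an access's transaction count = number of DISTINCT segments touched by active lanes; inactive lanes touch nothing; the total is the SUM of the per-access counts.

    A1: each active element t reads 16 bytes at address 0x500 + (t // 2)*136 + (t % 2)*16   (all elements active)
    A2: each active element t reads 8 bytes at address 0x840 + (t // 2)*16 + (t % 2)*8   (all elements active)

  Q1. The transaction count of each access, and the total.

A1: 28 transactions
A2: 8 transactions

Answer: 28,8; total 36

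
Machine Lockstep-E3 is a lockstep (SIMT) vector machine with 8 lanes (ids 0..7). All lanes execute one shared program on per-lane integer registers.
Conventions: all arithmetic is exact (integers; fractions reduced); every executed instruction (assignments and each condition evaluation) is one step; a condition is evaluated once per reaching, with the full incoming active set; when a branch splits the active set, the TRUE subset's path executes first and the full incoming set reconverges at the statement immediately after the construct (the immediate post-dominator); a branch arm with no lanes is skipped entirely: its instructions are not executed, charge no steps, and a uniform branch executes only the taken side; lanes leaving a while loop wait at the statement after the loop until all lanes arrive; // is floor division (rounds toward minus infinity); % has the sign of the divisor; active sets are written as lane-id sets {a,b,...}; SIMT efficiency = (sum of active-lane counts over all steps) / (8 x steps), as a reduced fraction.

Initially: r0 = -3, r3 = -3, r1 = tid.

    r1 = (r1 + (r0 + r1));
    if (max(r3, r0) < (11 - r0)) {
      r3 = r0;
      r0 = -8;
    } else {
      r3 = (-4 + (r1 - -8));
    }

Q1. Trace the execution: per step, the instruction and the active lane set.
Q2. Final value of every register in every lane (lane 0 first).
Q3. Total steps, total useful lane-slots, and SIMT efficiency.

step 0: r1 <- (r1 + (r0 + r1))       {0,1,2,3,4,5,6,7}
step 1: eval (max(r3, r0) < (11 - r0)) {0,1,2,3,4,5,6,7}
step 2: r3 <- r0                     {0,1,2,3,4,5,6,7}
step 3: r0 <- -8                     {0,1,2,3,4,5,6,7}

Answer: 4 steps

r0: -8,-8,-8,-8,-8,-8,-8,-8
r3: -3,-3,-3,-3,-3,-3,-3,-3
r1: -3,-1,1,3,5,7,9,11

steps = 4; useful = 32; efficiency = 32/32 = 1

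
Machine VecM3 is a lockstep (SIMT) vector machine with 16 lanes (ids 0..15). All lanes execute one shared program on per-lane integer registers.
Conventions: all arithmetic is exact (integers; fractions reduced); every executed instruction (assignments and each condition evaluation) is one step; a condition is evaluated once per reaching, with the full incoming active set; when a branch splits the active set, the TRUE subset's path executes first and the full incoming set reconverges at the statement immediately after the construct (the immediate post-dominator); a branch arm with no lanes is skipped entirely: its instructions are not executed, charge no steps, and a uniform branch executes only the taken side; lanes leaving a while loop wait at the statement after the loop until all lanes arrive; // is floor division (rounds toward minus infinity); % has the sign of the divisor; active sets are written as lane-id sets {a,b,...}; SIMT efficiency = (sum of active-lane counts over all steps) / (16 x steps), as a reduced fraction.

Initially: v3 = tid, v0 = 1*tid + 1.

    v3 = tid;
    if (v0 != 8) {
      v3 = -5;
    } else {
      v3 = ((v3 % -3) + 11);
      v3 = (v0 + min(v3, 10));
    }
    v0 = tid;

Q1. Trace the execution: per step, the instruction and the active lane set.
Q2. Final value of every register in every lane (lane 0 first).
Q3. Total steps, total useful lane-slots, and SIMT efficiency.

step 0: v3 <- tid                    {0,1,2,3,4,5,6,7,8,9,10,11,12,13,14,15}
step 1: eval (v0 != 8)               {0,1,2,3,4,5,6,7,8,9,10,11,12,13,14,15}
step 2: v3 <- -5                     {0,1,2,3,4,5,6,8,9,10,11,12,13,14,15}
step 3: v3 <- ((v3 % -3) + 11)       {7}
step 4: v3 <- (v0 + min(v3, 10))     {7}
step 5: v0 <- tid                    {0,1,2,3,4,5,6,7,8,9,10,11,12,13,14,15}

Answer: 6 steps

v3: -5,-5,-5,-5,-5,-5,-5,17,-5,-5,-5,-5,-5,-5,-5,-5
v0: 0,1,2,3,4,5,6,7,8,9,10,11,12,13,14,15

steps = 6; useful = 65; efficiency = 65/96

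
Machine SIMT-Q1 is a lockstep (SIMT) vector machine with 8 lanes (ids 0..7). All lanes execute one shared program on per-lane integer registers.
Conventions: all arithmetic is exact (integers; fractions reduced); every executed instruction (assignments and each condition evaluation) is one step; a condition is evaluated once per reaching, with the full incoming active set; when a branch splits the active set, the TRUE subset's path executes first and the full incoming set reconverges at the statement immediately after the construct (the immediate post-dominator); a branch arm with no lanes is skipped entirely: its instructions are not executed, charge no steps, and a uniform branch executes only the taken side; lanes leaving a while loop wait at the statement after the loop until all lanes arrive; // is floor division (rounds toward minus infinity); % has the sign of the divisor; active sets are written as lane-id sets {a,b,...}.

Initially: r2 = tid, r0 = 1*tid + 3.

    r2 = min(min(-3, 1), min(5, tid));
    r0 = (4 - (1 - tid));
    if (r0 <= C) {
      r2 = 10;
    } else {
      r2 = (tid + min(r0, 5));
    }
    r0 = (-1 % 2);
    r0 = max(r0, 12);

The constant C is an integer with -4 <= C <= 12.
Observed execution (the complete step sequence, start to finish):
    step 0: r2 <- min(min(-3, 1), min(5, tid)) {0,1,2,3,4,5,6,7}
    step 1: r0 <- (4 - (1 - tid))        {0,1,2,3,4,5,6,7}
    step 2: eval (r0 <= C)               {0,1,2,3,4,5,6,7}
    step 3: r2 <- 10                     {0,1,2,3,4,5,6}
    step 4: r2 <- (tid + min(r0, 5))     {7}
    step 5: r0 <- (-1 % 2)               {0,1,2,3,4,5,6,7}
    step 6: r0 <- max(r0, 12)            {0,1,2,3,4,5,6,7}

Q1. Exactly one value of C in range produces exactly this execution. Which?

Answer: C = 9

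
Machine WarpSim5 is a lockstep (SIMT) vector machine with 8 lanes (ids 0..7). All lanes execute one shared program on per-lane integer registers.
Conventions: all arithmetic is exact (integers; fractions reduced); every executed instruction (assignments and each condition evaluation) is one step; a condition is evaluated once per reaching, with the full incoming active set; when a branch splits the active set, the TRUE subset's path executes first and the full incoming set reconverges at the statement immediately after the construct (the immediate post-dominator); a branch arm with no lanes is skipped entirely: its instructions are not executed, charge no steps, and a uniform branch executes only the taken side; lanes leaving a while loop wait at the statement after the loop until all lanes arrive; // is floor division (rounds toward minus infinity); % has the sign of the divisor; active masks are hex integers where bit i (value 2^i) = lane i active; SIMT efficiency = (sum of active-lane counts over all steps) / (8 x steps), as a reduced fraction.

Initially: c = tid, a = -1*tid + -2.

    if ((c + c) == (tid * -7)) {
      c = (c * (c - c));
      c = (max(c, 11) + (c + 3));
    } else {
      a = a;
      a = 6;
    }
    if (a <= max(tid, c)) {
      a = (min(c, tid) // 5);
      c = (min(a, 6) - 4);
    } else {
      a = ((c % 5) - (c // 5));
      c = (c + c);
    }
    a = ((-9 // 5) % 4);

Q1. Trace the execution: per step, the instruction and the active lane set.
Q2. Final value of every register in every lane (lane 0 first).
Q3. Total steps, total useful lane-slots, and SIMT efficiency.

step 0: eval ((c + c) == (tid * -7)) 0xff
step 1: c <- (c * (c - c))           0x01
step 2: c <- (max(c, 11) + (c + 3))  0x01
step 3: a <- a                       0xfe
step 4: a <- 6                       0xfe
step 5: eval (a <= max(tid, c))      0xff
step 6: a <- (min(c, tid) // 5)      0xc1
step 7: c <- (min(a, 6) - 4)         0xc1
step 8: a <- ((c % 5) - (c // 5))    0x3e
step 9: c <- (c + c)                 0x3e
step 10: a <- ((-9 // 5) % 4)         0xff

Answer: 11 steps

c: -4,2,4,6,8,10,-3,-3
a: 2,2,2,2,2,2,2,2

steps = 11; useful = 56; efficiency = 56/88 = 7/11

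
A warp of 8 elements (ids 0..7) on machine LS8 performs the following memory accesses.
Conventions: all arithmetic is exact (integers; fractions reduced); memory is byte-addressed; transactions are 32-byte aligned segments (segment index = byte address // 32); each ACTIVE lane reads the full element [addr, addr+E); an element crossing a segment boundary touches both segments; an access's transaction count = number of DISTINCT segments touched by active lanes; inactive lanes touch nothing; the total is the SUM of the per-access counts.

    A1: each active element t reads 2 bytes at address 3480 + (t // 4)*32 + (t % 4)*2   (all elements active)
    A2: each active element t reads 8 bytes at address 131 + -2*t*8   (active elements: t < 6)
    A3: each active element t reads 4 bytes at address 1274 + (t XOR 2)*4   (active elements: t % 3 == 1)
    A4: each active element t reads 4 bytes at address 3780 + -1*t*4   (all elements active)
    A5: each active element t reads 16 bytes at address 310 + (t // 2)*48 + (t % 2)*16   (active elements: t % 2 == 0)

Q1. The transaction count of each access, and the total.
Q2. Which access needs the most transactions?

A1: 2 transactions
A2: 4 transactions
A3: 1 transaction
A4: 2 transactions
A5: 6 transactions

Answer: 2,4,1,2,6; total 15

Answer: A5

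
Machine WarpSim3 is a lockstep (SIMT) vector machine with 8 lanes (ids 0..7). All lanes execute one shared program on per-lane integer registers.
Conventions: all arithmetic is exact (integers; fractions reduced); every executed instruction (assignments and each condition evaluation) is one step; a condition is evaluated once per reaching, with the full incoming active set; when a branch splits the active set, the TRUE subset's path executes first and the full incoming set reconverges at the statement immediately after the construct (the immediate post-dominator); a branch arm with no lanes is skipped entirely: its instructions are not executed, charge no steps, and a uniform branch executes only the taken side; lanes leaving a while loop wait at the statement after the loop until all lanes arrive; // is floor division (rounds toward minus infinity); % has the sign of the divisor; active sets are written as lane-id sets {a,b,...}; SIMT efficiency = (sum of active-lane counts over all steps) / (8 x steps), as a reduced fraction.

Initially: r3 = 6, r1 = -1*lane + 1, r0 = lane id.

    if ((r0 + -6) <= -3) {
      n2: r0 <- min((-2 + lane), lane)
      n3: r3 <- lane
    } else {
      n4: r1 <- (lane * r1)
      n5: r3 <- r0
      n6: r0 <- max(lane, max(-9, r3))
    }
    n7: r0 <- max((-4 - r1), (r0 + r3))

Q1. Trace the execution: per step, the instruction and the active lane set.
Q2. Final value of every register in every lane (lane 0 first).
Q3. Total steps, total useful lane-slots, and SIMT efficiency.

step 0: eval ((r0 + -6) <= -3)       {0,1,2,3,4,5,6,7}
step 1: r0 <- min((-2 + lane), lane) {0,1,2,3}
step 2: r3 <- lane                   {0,1,2,3}
step 3: r1 <- (lane * r1)            {4,5,6,7}
step 4: r3 <- r0                     {4,5,6,7}
step 5: r0 <- max(lane, max(-9, r3)) {4,5,6,7}
step 6: r0 <- max((-4 - r1), (r0 + r3)) {0,1,2,3,4,5,6,7}

Answer: 7 steps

r3: 0,1,2,3,4,5,6,7
r1: 1,0,-1,-2,-12,-20,-30,-42
r0: -2,0,2,4,8,16,26,38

steps = 7; useful = 36; efficiency = 36/56 = 9/14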